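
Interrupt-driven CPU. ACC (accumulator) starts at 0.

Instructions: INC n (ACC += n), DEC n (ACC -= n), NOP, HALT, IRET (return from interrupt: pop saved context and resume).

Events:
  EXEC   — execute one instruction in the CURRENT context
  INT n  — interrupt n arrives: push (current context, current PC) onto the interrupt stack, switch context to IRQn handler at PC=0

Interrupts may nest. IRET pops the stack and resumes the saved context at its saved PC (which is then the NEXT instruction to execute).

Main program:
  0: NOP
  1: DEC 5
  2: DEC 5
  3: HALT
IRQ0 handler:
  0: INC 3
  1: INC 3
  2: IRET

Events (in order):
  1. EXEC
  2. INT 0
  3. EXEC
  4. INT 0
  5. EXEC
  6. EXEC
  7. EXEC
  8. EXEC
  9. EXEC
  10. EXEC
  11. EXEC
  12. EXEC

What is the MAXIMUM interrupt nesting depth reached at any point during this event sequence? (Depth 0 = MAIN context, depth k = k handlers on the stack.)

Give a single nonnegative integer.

Answer: 2

Derivation:
Event 1 (EXEC): [MAIN] PC=0: NOP [depth=0]
Event 2 (INT 0): INT 0 arrives: push (MAIN, PC=1), enter IRQ0 at PC=0 (depth now 1) [depth=1]
Event 3 (EXEC): [IRQ0] PC=0: INC 3 -> ACC=3 [depth=1]
Event 4 (INT 0): INT 0 arrives: push (IRQ0, PC=1), enter IRQ0 at PC=0 (depth now 2) [depth=2]
Event 5 (EXEC): [IRQ0] PC=0: INC 3 -> ACC=6 [depth=2]
Event 6 (EXEC): [IRQ0] PC=1: INC 3 -> ACC=9 [depth=2]
Event 7 (EXEC): [IRQ0] PC=2: IRET -> resume IRQ0 at PC=1 (depth now 1) [depth=1]
Event 8 (EXEC): [IRQ0] PC=1: INC 3 -> ACC=12 [depth=1]
Event 9 (EXEC): [IRQ0] PC=2: IRET -> resume MAIN at PC=1 (depth now 0) [depth=0]
Event 10 (EXEC): [MAIN] PC=1: DEC 5 -> ACC=7 [depth=0]
Event 11 (EXEC): [MAIN] PC=2: DEC 5 -> ACC=2 [depth=0]
Event 12 (EXEC): [MAIN] PC=3: HALT [depth=0]
Max depth observed: 2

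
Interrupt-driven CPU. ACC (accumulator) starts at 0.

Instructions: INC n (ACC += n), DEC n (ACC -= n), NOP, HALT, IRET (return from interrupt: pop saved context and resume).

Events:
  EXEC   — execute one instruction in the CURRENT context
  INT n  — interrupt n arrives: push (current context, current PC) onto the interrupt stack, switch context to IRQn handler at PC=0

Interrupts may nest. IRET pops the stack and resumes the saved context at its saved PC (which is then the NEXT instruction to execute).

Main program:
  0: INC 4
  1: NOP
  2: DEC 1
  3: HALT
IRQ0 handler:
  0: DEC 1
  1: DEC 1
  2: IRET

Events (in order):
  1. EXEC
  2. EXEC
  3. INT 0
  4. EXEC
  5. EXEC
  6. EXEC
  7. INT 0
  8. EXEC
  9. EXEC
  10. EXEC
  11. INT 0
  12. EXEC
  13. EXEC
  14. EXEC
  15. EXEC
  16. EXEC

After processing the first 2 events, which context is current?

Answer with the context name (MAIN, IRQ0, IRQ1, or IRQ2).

Event 1 (EXEC): [MAIN] PC=0: INC 4 -> ACC=4
Event 2 (EXEC): [MAIN] PC=1: NOP

Answer: MAIN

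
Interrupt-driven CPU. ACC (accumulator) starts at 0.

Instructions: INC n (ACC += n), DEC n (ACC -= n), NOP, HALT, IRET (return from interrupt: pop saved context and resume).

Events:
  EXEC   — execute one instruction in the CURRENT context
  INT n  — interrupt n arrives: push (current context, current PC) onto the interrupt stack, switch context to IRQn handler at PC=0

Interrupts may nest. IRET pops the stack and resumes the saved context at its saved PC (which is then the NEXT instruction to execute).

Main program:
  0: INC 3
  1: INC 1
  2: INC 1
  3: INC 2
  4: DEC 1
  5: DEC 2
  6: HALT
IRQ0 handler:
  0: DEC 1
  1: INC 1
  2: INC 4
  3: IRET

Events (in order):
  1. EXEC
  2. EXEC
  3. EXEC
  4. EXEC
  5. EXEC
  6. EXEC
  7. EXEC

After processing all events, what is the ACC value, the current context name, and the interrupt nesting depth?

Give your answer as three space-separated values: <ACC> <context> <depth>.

Event 1 (EXEC): [MAIN] PC=0: INC 3 -> ACC=3
Event 2 (EXEC): [MAIN] PC=1: INC 1 -> ACC=4
Event 3 (EXEC): [MAIN] PC=2: INC 1 -> ACC=5
Event 4 (EXEC): [MAIN] PC=3: INC 2 -> ACC=7
Event 5 (EXEC): [MAIN] PC=4: DEC 1 -> ACC=6
Event 6 (EXEC): [MAIN] PC=5: DEC 2 -> ACC=4
Event 7 (EXEC): [MAIN] PC=6: HALT

Answer: 4 MAIN 0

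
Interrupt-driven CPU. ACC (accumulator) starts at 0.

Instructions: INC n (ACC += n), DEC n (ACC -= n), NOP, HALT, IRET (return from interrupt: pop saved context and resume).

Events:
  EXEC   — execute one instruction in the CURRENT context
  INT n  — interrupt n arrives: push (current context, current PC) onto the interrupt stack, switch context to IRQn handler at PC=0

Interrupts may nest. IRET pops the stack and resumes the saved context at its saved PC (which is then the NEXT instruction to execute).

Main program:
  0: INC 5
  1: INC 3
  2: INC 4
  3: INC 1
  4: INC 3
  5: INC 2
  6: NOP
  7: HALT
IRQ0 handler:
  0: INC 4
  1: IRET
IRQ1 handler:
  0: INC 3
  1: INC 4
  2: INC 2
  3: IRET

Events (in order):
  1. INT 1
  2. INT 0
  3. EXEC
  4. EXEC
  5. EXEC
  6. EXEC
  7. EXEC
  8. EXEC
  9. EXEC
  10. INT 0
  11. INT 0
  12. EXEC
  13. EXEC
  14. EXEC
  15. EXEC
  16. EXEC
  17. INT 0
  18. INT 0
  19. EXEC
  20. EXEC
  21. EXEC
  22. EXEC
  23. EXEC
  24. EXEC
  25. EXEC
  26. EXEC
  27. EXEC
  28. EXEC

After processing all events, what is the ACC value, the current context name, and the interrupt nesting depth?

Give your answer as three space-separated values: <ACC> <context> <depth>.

Answer: 47 MAIN 0

Derivation:
Event 1 (INT 1): INT 1 arrives: push (MAIN, PC=0), enter IRQ1 at PC=0 (depth now 1)
Event 2 (INT 0): INT 0 arrives: push (IRQ1, PC=0), enter IRQ0 at PC=0 (depth now 2)
Event 3 (EXEC): [IRQ0] PC=0: INC 4 -> ACC=4
Event 4 (EXEC): [IRQ0] PC=1: IRET -> resume IRQ1 at PC=0 (depth now 1)
Event 5 (EXEC): [IRQ1] PC=0: INC 3 -> ACC=7
Event 6 (EXEC): [IRQ1] PC=1: INC 4 -> ACC=11
Event 7 (EXEC): [IRQ1] PC=2: INC 2 -> ACC=13
Event 8 (EXEC): [IRQ1] PC=3: IRET -> resume MAIN at PC=0 (depth now 0)
Event 9 (EXEC): [MAIN] PC=0: INC 5 -> ACC=18
Event 10 (INT 0): INT 0 arrives: push (MAIN, PC=1), enter IRQ0 at PC=0 (depth now 1)
Event 11 (INT 0): INT 0 arrives: push (IRQ0, PC=0), enter IRQ0 at PC=0 (depth now 2)
Event 12 (EXEC): [IRQ0] PC=0: INC 4 -> ACC=22
Event 13 (EXEC): [IRQ0] PC=1: IRET -> resume IRQ0 at PC=0 (depth now 1)
Event 14 (EXEC): [IRQ0] PC=0: INC 4 -> ACC=26
Event 15 (EXEC): [IRQ0] PC=1: IRET -> resume MAIN at PC=1 (depth now 0)
Event 16 (EXEC): [MAIN] PC=1: INC 3 -> ACC=29
Event 17 (INT 0): INT 0 arrives: push (MAIN, PC=2), enter IRQ0 at PC=0 (depth now 1)
Event 18 (INT 0): INT 0 arrives: push (IRQ0, PC=0), enter IRQ0 at PC=0 (depth now 2)
Event 19 (EXEC): [IRQ0] PC=0: INC 4 -> ACC=33
Event 20 (EXEC): [IRQ0] PC=1: IRET -> resume IRQ0 at PC=0 (depth now 1)
Event 21 (EXEC): [IRQ0] PC=0: INC 4 -> ACC=37
Event 22 (EXEC): [IRQ0] PC=1: IRET -> resume MAIN at PC=2 (depth now 0)
Event 23 (EXEC): [MAIN] PC=2: INC 4 -> ACC=41
Event 24 (EXEC): [MAIN] PC=3: INC 1 -> ACC=42
Event 25 (EXEC): [MAIN] PC=4: INC 3 -> ACC=45
Event 26 (EXEC): [MAIN] PC=5: INC 2 -> ACC=47
Event 27 (EXEC): [MAIN] PC=6: NOP
Event 28 (EXEC): [MAIN] PC=7: HALT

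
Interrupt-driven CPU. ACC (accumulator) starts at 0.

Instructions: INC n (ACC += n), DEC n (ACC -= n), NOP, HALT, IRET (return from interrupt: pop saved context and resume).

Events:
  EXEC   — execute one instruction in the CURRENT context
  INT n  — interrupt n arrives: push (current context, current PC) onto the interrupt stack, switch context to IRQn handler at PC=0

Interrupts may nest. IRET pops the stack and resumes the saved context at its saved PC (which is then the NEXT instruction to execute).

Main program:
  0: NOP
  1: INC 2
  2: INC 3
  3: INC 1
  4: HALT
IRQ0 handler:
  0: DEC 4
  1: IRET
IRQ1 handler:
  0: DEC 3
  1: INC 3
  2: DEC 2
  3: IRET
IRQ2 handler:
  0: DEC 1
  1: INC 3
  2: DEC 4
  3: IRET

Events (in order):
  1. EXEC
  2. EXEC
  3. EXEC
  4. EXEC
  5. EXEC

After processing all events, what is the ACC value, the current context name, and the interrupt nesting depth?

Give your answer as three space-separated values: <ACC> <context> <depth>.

Event 1 (EXEC): [MAIN] PC=0: NOP
Event 2 (EXEC): [MAIN] PC=1: INC 2 -> ACC=2
Event 3 (EXEC): [MAIN] PC=2: INC 3 -> ACC=5
Event 4 (EXEC): [MAIN] PC=3: INC 1 -> ACC=6
Event 5 (EXEC): [MAIN] PC=4: HALT

Answer: 6 MAIN 0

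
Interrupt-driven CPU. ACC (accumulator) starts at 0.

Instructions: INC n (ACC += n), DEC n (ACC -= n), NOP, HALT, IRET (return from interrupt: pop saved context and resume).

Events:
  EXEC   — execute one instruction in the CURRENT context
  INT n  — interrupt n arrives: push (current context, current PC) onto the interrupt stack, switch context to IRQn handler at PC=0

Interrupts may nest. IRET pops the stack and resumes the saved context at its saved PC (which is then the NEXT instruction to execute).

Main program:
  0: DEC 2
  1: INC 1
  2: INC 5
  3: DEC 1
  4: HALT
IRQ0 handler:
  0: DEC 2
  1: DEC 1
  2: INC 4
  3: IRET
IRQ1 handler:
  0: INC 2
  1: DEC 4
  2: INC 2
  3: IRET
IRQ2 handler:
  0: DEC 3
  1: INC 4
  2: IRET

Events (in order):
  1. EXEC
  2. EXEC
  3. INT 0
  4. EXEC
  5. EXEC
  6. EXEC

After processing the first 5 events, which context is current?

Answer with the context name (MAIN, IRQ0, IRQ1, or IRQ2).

Event 1 (EXEC): [MAIN] PC=0: DEC 2 -> ACC=-2
Event 2 (EXEC): [MAIN] PC=1: INC 1 -> ACC=-1
Event 3 (INT 0): INT 0 arrives: push (MAIN, PC=2), enter IRQ0 at PC=0 (depth now 1)
Event 4 (EXEC): [IRQ0] PC=0: DEC 2 -> ACC=-3
Event 5 (EXEC): [IRQ0] PC=1: DEC 1 -> ACC=-4

Answer: IRQ0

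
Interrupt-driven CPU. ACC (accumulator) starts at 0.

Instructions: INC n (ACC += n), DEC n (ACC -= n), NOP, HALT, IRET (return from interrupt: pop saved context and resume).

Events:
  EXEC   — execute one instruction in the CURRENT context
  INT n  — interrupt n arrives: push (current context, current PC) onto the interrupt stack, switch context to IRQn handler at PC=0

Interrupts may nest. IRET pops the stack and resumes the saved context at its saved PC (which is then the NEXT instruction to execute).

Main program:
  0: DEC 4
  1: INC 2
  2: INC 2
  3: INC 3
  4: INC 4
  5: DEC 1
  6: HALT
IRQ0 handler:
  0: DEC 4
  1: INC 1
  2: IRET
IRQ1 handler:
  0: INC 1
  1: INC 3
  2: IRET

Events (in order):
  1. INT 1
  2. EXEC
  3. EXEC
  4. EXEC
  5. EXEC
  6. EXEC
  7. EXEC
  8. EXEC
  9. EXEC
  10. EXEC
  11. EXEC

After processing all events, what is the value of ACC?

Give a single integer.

Answer: 10

Derivation:
Event 1 (INT 1): INT 1 arrives: push (MAIN, PC=0), enter IRQ1 at PC=0 (depth now 1)
Event 2 (EXEC): [IRQ1] PC=0: INC 1 -> ACC=1
Event 3 (EXEC): [IRQ1] PC=1: INC 3 -> ACC=4
Event 4 (EXEC): [IRQ1] PC=2: IRET -> resume MAIN at PC=0 (depth now 0)
Event 5 (EXEC): [MAIN] PC=0: DEC 4 -> ACC=0
Event 6 (EXEC): [MAIN] PC=1: INC 2 -> ACC=2
Event 7 (EXEC): [MAIN] PC=2: INC 2 -> ACC=4
Event 8 (EXEC): [MAIN] PC=3: INC 3 -> ACC=7
Event 9 (EXEC): [MAIN] PC=4: INC 4 -> ACC=11
Event 10 (EXEC): [MAIN] PC=5: DEC 1 -> ACC=10
Event 11 (EXEC): [MAIN] PC=6: HALT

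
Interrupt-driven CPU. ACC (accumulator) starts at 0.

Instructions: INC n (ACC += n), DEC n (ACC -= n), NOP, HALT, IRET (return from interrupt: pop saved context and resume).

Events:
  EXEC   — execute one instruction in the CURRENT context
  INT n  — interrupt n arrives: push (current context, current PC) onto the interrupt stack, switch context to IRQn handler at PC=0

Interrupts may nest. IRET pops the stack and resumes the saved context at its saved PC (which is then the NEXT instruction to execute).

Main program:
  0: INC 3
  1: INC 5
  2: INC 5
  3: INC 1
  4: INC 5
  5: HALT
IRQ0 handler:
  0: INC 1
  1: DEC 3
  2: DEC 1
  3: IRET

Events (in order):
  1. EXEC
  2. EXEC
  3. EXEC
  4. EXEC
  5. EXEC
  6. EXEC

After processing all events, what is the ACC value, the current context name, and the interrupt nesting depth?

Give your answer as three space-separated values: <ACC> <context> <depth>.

Event 1 (EXEC): [MAIN] PC=0: INC 3 -> ACC=3
Event 2 (EXEC): [MAIN] PC=1: INC 5 -> ACC=8
Event 3 (EXEC): [MAIN] PC=2: INC 5 -> ACC=13
Event 4 (EXEC): [MAIN] PC=3: INC 1 -> ACC=14
Event 5 (EXEC): [MAIN] PC=4: INC 5 -> ACC=19
Event 6 (EXEC): [MAIN] PC=5: HALT

Answer: 19 MAIN 0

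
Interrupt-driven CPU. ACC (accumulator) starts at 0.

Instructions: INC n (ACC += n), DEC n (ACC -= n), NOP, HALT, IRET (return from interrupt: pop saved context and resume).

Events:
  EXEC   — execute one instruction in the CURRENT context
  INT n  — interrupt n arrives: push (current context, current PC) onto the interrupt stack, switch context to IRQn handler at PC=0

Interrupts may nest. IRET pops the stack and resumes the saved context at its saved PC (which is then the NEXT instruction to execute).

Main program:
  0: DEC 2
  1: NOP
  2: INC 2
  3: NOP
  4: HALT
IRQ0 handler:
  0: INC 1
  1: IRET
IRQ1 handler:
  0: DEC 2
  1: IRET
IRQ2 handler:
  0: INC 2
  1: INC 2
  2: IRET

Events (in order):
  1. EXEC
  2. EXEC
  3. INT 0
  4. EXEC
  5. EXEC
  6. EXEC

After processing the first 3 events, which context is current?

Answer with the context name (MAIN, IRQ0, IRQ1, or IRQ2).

Event 1 (EXEC): [MAIN] PC=0: DEC 2 -> ACC=-2
Event 2 (EXEC): [MAIN] PC=1: NOP
Event 3 (INT 0): INT 0 arrives: push (MAIN, PC=2), enter IRQ0 at PC=0 (depth now 1)

Answer: IRQ0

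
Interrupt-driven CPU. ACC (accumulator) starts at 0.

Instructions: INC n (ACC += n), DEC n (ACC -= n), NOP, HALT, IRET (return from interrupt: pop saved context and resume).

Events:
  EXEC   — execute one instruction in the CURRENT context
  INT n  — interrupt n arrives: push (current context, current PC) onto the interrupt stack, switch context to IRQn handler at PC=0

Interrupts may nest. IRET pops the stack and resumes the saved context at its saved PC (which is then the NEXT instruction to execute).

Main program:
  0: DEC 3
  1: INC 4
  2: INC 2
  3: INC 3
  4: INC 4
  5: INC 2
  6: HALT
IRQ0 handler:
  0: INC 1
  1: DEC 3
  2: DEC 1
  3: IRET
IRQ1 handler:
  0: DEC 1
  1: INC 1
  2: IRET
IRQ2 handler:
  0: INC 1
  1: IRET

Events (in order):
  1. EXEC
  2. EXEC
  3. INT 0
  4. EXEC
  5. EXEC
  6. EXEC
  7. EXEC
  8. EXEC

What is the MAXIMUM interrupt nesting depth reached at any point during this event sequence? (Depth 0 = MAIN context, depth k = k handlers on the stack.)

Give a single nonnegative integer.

Answer: 1

Derivation:
Event 1 (EXEC): [MAIN] PC=0: DEC 3 -> ACC=-3 [depth=0]
Event 2 (EXEC): [MAIN] PC=1: INC 4 -> ACC=1 [depth=0]
Event 3 (INT 0): INT 0 arrives: push (MAIN, PC=2), enter IRQ0 at PC=0 (depth now 1) [depth=1]
Event 4 (EXEC): [IRQ0] PC=0: INC 1 -> ACC=2 [depth=1]
Event 5 (EXEC): [IRQ0] PC=1: DEC 3 -> ACC=-1 [depth=1]
Event 6 (EXEC): [IRQ0] PC=2: DEC 1 -> ACC=-2 [depth=1]
Event 7 (EXEC): [IRQ0] PC=3: IRET -> resume MAIN at PC=2 (depth now 0) [depth=0]
Event 8 (EXEC): [MAIN] PC=2: INC 2 -> ACC=0 [depth=0]
Max depth observed: 1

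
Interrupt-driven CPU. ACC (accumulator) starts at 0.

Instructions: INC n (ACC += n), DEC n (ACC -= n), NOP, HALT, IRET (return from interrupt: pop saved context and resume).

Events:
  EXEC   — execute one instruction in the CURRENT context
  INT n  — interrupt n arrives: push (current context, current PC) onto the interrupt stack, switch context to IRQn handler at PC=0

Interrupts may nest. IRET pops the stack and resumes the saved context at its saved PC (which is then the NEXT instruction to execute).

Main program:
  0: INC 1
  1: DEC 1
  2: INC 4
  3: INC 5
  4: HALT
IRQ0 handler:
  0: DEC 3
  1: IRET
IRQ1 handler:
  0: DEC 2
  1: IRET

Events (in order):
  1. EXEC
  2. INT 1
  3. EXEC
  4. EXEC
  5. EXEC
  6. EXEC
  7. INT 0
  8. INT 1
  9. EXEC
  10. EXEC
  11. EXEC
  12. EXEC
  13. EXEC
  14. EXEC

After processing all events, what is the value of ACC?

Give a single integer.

Answer: 2

Derivation:
Event 1 (EXEC): [MAIN] PC=0: INC 1 -> ACC=1
Event 2 (INT 1): INT 1 arrives: push (MAIN, PC=1), enter IRQ1 at PC=0 (depth now 1)
Event 3 (EXEC): [IRQ1] PC=0: DEC 2 -> ACC=-1
Event 4 (EXEC): [IRQ1] PC=1: IRET -> resume MAIN at PC=1 (depth now 0)
Event 5 (EXEC): [MAIN] PC=1: DEC 1 -> ACC=-2
Event 6 (EXEC): [MAIN] PC=2: INC 4 -> ACC=2
Event 7 (INT 0): INT 0 arrives: push (MAIN, PC=3), enter IRQ0 at PC=0 (depth now 1)
Event 8 (INT 1): INT 1 arrives: push (IRQ0, PC=0), enter IRQ1 at PC=0 (depth now 2)
Event 9 (EXEC): [IRQ1] PC=0: DEC 2 -> ACC=0
Event 10 (EXEC): [IRQ1] PC=1: IRET -> resume IRQ0 at PC=0 (depth now 1)
Event 11 (EXEC): [IRQ0] PC=0: DEC 3 -> ACC=-3
Event 12 (EXEC): [IRQ0] PC=1: IRET -> resume MAIN at PC=3 (depth now 0)
Event 13 (EXEC): [MAIN] PC=3: INC 5 -> ACC=2
Event 14 (EXEC): [MAIN] PC=4: HALT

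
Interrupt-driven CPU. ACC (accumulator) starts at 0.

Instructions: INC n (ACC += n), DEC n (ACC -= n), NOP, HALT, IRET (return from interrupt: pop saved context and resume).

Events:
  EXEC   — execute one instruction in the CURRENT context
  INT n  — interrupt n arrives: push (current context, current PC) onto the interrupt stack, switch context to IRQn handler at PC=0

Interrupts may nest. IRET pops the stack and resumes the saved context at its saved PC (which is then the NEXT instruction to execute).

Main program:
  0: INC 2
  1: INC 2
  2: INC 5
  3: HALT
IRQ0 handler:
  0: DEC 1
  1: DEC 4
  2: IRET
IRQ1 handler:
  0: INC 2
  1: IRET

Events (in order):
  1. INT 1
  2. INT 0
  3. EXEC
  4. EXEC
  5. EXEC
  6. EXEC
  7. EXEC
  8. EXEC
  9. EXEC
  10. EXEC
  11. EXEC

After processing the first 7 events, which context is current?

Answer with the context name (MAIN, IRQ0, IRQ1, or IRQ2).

Answer: MAIN

Derivation:
Event 1 (INT 1): INT 1 arrives: push (MAIN, PC=0), enter IRQ1 at PC=0 (depth now 1)
Event 2 (INT 0): INT 0 arrives: push (IRQ1, PC=0), enter IRQ0 at PC=0 (depth now 2)
Event 3 (EXEC): [IRQ0] PC=0: DEC 1 -> ACC=-1
Event 4 (EXEC): [IRQ0] PC=1: DEC 4 -> ACC=-5
Event 5 (EXEC): [IRQ0] PC=2: IRET -> resume IRQ1 at PC=0 (depth now 1)
Event 6 (EXEC): [IRQ1] PC=0: INC 2 -> ACC=-3
Event 7 (EXEC): [IRQ1] PC=1: IRET -> resume MAIN at PC=0 (depth now 0)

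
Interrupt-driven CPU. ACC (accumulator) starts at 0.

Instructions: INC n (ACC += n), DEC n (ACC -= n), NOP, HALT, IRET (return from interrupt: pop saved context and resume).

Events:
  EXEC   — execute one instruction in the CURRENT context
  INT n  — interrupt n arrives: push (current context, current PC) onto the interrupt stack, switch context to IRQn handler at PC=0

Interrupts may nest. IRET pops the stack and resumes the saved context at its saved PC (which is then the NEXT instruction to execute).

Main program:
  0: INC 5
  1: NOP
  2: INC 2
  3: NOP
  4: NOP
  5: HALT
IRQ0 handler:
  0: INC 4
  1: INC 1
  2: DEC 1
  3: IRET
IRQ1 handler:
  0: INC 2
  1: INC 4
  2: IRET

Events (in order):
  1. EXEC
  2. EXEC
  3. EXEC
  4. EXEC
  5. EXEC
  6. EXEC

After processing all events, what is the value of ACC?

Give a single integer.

Event 1 (EXEC): [MAIN] PC=0: INC 5 -> ACC=5
Event 2 (EXEC): [MAIN] PC=1: NOP
Event 3 (EXEC): [MAIN] PC=2: INC 2 -> ACC=7
Event 4 (EXEC): [MAIN] PC=3: NOP
Event 5 (EXEC): [MAIN] PC=4: NOP
Event 6 (EXEC): [MAIN] PC=5: HALT

Answer: 7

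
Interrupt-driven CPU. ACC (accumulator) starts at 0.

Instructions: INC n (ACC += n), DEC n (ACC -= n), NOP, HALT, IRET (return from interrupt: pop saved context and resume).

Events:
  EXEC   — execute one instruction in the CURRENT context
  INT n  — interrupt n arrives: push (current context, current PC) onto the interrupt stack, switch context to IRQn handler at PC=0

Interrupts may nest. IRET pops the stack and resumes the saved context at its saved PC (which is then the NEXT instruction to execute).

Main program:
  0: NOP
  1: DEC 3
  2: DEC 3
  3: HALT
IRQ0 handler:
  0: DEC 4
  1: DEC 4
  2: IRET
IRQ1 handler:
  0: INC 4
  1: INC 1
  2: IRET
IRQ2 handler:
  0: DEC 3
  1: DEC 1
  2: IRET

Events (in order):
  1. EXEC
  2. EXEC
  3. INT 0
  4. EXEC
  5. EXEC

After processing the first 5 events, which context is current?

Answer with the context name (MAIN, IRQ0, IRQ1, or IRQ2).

Answer: IRQ0

Derivation:
Event 1 (EXEC): [MAIN] PC=0: NOP
Event 2 (EXEC): [MAIN] PC=1: DEC 3 -> ACC=-3
Event 3 (INT 0): INT 0 arrives: push (MAIN, PC=2), enter IRQ0 at PC=0 (depth now 1)
Event 4 (EXEC): [IRQ0] PC=0: DEC 4 -> ACC=-7
Event 5 (EXEC): [IRQ0] PC=1: DEC 4 -> ACC=-11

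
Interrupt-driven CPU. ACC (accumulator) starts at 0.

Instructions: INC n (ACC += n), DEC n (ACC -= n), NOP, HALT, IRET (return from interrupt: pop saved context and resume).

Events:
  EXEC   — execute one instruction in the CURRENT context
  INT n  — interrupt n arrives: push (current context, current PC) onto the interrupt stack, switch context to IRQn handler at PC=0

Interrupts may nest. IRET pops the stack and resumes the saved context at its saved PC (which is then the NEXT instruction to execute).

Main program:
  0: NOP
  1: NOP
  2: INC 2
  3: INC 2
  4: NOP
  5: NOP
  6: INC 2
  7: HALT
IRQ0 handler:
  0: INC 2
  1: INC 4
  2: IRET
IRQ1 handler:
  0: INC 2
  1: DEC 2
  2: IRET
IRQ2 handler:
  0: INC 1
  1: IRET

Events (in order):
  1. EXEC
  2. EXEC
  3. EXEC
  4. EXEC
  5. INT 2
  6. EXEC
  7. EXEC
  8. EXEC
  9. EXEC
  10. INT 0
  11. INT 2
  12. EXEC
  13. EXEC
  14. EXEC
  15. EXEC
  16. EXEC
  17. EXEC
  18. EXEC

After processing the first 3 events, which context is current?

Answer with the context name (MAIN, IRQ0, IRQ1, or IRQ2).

Answer: MAIN

Derivation:
Event 1 (EXEC): [MAIN] PC=0: NOP
Event 2 (EXEC): [MAIN] PC=1: NOP
Event 3 (EXEC): [MAIN] PC=2: INC 2 -> ACC=2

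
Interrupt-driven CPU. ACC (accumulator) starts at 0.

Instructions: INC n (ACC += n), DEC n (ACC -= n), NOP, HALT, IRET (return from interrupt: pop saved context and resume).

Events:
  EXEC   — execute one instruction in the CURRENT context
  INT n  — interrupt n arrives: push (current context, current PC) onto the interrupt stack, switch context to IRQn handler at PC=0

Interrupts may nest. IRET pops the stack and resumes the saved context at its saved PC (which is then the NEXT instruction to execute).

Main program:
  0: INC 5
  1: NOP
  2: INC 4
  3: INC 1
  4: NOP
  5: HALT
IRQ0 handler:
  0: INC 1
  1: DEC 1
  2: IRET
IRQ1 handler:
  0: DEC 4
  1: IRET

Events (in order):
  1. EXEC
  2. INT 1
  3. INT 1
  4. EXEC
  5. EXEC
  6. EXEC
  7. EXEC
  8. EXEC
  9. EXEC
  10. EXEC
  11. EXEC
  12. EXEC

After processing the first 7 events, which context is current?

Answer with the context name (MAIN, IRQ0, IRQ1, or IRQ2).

Answer: MAIN

Derivation:
Event 1 (EXEC): [MAIN] PC=0: INC 5 -> ACC=5
Event 2 (INT 1): INT 1 arrives: push (MAIN, PC=1), enter IRQ1 at PC=0 (depth now 1)
Event 3 (INT 1): INT 1 arrives: push (IRQ1, PC=0), enter IRQ1 at PC=0 (depth now 2)
Event 4 (EXEC): [IRQ1] PC=0: DEC 4 -> ACC=1
Event 5 (EXEC): [IRQ1] PC=1: IRET -> resume IRQ1 at PC=0 (depth now 1)
Event 6 (EXEC): [IRQ1] PC=0: DEC 4 -> ACC=-3
Event 7 (EXEC): [IRQ1] PC=1: IRET -> resume MAIN at PC=1 (depth now 0)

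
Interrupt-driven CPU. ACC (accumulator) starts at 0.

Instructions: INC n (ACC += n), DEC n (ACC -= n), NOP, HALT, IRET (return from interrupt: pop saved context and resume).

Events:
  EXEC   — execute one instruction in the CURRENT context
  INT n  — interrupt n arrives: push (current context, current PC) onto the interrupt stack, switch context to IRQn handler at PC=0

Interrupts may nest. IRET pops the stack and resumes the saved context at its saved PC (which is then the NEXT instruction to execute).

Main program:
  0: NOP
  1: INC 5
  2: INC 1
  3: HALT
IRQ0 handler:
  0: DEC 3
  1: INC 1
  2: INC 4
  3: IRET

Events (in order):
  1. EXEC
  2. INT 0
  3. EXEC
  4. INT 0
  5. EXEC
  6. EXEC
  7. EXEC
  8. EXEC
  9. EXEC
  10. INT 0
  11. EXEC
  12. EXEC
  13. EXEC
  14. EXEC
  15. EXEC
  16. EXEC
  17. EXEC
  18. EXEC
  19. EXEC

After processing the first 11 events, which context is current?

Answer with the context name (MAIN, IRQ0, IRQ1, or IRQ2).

Event 1 (EXEC): [MAIN] PC=0: NOP
Event 2 (INT 0): INT 0 arrives: push (MAIN, PC=1), enter IRQ0 at PC=0 (depth now 1)
Event 3 (EXEC): [IRQ0] PC=0: DEC 3 -> ACC=-3
Event 4 (INT 0): INT 0 arrives: push (IRQ0, PC=1), enter IRQ0 at PC=0 (depth now 2)
Event 5 (EXEC): [IRQ0] PC=0: DEC 3 -> ACC=-6
Event 6 (EXEC): [IRQ0] PC=1: INC 1 -> ACC=-5
Event 7 (EXEC): [IRQ0] PC=2: INC 4 -> ACC=-1
Event 8 (EXEC): [IRQ0] PC=3: IRET -> resume IRQ0 at PC=1 (depth now 1)
Event 9 (EXEC): [IRQ0] PC=1: INC 1 -> ACC=0
Event 10 (INT 0): INT 0 arrives: push (IRQ0, PC=2), enter IRQ0 at PC=0 (depth now 2)
Event 11 (EXEC): [IRQ0] PC=0: DEC 3 -> ACC=-3

Answer: IRQ0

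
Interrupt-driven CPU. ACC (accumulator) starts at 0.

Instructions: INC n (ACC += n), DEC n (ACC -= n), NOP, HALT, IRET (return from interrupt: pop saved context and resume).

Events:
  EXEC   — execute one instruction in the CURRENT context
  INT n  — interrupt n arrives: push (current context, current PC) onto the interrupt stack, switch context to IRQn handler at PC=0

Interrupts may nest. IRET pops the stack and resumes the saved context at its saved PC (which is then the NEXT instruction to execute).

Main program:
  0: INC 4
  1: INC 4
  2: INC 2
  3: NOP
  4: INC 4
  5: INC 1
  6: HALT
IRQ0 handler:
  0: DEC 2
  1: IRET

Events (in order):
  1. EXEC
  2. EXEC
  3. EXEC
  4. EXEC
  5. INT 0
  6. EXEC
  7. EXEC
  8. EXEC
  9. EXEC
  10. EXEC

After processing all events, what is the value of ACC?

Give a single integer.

Event 1 (EXEC): [MAIN] PC=0: INC 4 -> ACC=4
Event 2 (EXEC): [MAIN] PC=1: INC 4 -> ACC=8
Event 3 (EXEC): [MAIN] PC=2: INC 2 -> ACC=10
Event 4 (EXEC): [MAIN] PC=3: NOP
Event 5 (INT 0): INT 0 arrives: push (MAIN, PC=4), enter IRQ0 at PC=0 (depth now 1)
Event 6 (EXEC): [IRQ0] PC=0: DEC 2 -> ACC=8
Event 7 (EXEC): [IRQ0] PC=1: IRET -> resume MAIN at PC=4 (depth now 0)
Event 8 (EXEC): [MAIN] PC=4: INC 4 -> ACC=12
Event 9 (EXEC): [MAIN] PC=5: INC 1 -> ACC=13
Event 10 (EXEC): [MAIN] PC=6: HALT

Answer: 13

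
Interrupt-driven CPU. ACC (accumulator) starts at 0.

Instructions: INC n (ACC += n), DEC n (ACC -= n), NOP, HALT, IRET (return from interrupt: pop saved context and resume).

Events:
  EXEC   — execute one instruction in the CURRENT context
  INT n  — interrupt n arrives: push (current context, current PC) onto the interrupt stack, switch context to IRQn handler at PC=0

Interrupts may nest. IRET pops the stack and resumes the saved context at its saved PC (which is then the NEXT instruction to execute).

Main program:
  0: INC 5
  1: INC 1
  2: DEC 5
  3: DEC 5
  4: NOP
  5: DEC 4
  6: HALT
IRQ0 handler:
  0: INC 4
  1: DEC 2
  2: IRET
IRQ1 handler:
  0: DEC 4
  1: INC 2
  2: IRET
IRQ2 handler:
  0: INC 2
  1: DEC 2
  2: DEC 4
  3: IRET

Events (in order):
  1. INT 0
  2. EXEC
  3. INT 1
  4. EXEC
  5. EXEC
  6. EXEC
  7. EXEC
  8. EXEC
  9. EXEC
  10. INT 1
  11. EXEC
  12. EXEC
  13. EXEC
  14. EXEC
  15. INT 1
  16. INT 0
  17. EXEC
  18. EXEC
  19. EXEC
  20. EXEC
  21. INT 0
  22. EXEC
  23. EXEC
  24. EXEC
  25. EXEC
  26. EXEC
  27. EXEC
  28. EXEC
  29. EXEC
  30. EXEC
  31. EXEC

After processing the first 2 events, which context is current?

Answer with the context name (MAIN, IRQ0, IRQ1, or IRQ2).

Answer: IRQ0

Derivation:
Event 1 (INT 0): INT 0 arrives: push (MAIN, PC=0), enter IRQ0 at PC=0 (depth now 1)
Event 2 (EXEC): [IRQ0] PC=0: INC 4 -> ACC=4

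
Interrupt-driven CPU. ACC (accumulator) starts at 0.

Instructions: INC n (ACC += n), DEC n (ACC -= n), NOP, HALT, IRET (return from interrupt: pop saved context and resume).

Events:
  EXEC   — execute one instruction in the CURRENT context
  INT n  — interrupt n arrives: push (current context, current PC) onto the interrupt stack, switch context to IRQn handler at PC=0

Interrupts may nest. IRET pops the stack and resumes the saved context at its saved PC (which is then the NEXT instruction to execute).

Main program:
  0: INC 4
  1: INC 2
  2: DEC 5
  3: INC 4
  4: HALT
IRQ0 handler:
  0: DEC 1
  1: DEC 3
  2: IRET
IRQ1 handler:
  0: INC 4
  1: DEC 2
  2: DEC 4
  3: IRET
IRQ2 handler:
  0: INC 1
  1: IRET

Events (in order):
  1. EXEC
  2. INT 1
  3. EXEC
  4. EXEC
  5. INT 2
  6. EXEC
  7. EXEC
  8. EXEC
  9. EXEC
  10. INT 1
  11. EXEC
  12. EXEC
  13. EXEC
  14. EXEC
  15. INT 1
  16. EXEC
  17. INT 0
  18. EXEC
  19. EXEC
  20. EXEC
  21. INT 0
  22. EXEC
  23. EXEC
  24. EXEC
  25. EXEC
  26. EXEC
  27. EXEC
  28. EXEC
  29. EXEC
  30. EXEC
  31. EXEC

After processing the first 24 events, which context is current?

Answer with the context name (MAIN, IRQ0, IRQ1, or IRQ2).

Event 1 (EXEC): [MAIN] PC=0: INC 4 -> ACC=4
Event 2 (INT 1): INT 1 arrives: push (MAIN, PC=1), enter IRQ1 at PC=0 (depth now 1)
Event 3 (EXEC): [IRQ1] PC=0: INC 4 -> ACC=8
Event 4 (EXEC): [IRQ1] PC=1: DEC 2 -> ACC=6
Event 5 (INT 2): INT 2 arrives: push (IRQ1, PC=2), enter IRQ2 at PC=0 (depth now 2)
Event 6 (EXEC): [IRQ2] PC=0: INC 1 -> ACC=7
Event 7 (EXEC): [IRQ2] PC=1: IRET -> resume IRQ1 at PC=2 (depth now 1)
Event 8 (EXEC): [IRQ1] PC=2: DEC 4 -> ACC=3
Event 9 (EXEC): [IRQ1] PC=3: IRET -> resume MAIN at PC=1 (depth now 0)
Event 10 (INT 1): INT 1 arrives: push (MAIN, PC=1), enter IRQ1 at PC=0 (depth now 1)
Event 11 (EXEC): [IRQ1] PC=0: INC 4 -> ACC=7
Event 12 (EXEC): [IRQ1] PC=1: DEC 2 -> ACC=5
Event 13 (EXEC): [IRQ1] PC=2: DEC 4 -> ACC=1
Event 14 (EXEC): [IRQ1] PC=3: IRET -> resume MAIN at PC=1 (depth now 0)
Event 15 (INT 1): INT 1 arrives: push (MAIN, PC=1), enter IRQ1 at PC=0 (depth now 1)
Event 16 (EXEC): [IRQ1] PC=0: INC 4 -> ACC=5
Event 17 (INT 0): INT 0 arrives: push (IRQ1, PC=1), enter IRQ0 at PC=0 (depth now 2)
Event 18 (EXEC): [IRQ0] PC=0: DEC 1 -> ACC=4
Event 19 (EXEC): [IRQ0] PC=1: DEC 3 -> ACC=1
Event 20 (EXEC): [IRQ0] PC=2: IRET -> resume IRQ1 at PC=1 (depth now 1)
Event 21 (INT 0): INT 0 arrives: push (IRQ1, PC=1), enter IRQ0 at PC=0 (depth now 2)
Event 22 (EXEC): [IRQ0] PC=0: DEC 1 -> ACC=0
Event 23 (EXEC): [IRQ0] PC=1: DEC 3 -> ACC=-3
Event 24 (EXEC): [IRQ0] PC=2: IRET -> resume IRQ1 at PC=1 (depth now 1)

Answer: IRQ1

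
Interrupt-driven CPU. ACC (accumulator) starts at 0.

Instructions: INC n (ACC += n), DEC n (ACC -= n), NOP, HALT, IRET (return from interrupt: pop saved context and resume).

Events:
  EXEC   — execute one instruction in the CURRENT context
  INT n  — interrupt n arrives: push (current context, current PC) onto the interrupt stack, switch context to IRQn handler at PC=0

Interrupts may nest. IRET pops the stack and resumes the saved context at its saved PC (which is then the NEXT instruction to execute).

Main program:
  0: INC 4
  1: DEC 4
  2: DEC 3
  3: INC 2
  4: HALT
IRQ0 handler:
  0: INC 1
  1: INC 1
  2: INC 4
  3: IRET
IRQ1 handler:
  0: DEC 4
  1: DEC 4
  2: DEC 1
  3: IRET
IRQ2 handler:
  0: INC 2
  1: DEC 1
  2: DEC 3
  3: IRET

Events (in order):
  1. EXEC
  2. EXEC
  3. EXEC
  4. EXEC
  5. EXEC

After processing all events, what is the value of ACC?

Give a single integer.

Event 1 (EXEC): [MAIN] PC=0: INC 4 -> ACC=4
Event 2 (EXEC): [MAIN] PC=1: DEC 4 -> ACC=0
Event 3 (EXEC): [MAIN] PC=2: DEC 3 -> ACC=-3
Event 4 (EXEC): [MAIN] PC=3: INC 2 -> ACC=-1
Event 5 (EXEC): [MAIN] PC=4: HALT

Answer: -1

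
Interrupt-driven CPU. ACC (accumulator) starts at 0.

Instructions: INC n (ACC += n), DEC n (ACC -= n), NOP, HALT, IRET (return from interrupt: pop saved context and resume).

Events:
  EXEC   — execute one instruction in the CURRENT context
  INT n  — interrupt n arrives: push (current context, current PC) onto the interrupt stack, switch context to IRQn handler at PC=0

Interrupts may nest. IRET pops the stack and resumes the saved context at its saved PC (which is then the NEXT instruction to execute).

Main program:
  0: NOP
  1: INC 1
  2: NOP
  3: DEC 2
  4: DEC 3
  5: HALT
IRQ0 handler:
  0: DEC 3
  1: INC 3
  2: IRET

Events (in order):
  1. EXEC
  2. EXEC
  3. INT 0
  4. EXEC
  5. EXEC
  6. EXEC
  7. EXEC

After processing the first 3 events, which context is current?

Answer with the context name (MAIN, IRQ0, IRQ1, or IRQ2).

Answer: IRQ0

Derivation:
Event 1 (EXEC): [MAIN] PC=0: NOP
Event 2 (EXEC): [MAIN] PC=1: INC 1 -> ACC=1
Event 3 (INT 0): INT 0 arrives: push (MAIN, PC=2), enter IRQ0 at PC=0 (depth now 1)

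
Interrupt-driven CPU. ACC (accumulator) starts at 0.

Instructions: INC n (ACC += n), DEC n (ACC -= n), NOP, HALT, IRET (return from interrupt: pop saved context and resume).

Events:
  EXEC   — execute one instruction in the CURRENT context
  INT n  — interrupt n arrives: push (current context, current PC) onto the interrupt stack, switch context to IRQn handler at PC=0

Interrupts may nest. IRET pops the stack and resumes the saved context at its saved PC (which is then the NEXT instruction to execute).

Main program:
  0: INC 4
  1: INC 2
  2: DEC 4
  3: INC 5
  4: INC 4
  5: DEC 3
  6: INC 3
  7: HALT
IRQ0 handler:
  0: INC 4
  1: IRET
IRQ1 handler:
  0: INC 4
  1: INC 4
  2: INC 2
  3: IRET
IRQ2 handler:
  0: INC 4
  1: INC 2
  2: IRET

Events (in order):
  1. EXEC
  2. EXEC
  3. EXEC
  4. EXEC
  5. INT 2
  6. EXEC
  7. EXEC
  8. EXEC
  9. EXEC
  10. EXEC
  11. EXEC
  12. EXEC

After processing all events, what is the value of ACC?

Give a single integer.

Answer: 17

Derivation:
Event 1 (EXEC): [MAIN] PC=0: INC 4 -> ACC=4
Event 2 (EXEC): [MAIN] PC=1: INC 2 -> ACC=6
Event 3 (EXEC): [MAIN] PC=2: DEC 4 -> ACC=2
Event 4 (EXEC): [MAIN] PC=3: INC 5 -> ACC=7
Event 5 (INT 2): INT 2 arrives: push (MAIN, PC=4), enter IRQ2 at PC=0 (depth now 1)
Event 6 (EXEC): [IRQ2] PC=0: INC 4 -> ACC=11
Event 7 (EXEC): [IRQ2] PC=1: INC 2 -> ACC=13
Event 8 (EXEC): [IRQ2] PC=2: IRET -> resume MAIN at PC=4 (depth now 0)
Event 9 (EXEC): [MAIN] PC=4: INC 4 -> ACC=17
Event 10 (EXEC): [MAIN] PC=5: DEC 3 -> ACC=14
Event 11 (EXEC): [MAIN] PC=6: INC 3 -> ACC=17
Event 12 (EXEC): [MAIN] PC=7: HALT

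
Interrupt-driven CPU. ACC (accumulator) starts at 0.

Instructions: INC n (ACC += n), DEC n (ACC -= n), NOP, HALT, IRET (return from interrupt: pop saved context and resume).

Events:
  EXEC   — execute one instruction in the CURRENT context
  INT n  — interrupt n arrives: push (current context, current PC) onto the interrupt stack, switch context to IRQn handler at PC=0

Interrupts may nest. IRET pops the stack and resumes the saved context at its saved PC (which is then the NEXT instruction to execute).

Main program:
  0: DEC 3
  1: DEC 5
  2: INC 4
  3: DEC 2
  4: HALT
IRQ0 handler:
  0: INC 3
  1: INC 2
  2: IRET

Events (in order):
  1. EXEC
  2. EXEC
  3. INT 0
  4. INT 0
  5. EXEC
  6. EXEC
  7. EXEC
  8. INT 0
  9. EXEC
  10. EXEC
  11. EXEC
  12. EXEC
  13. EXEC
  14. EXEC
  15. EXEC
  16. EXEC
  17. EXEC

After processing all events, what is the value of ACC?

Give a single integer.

Event 1 (EXEC): [MAIN] PC=0: DEC 3 -> ACC=-3
Event 2 (EXEC): [MAIN] PC=1: DEC 5 -> ACC=-8
Event 3 (INT 0): INT 0 arrives: push (MAIN, PC=2), enter IRQ0 at PC=0 (depth now 1)
Event 4 (INT 0): INT 0 arrives: push (IRQ0, PC=0), enter IRQ0 at PC=0 (depth now 2)
Event 5 (EXEC): [IRQ0] PC=0: INC 3 -> ACC=-5
Event 6 (EXEC): [IRQ0] PC=1: INC 2 -> ACC=-3
Event 7 (EXEC): [IRQ0] PC=2: IRET -> resume IRQ0 at PC=0 (depth now 1)
Event 8 (INT 0): INT 0 arrives: push (IRQ0, PC=0), enter IRQ0 at PC=0 (depth now 2)
Event 9 (EXEC): [IRQ0] PC=0: INC 3 -> ACC=0
Event 10 (EXEC): [IRQ0] PC=1: INC 2 -> ACC=2
Event 11 (EXEC): [IRQ0] PC=2: IRET -> resume IRQ0 at PC=0 (depth now 1)
Event 12 (EXEC): [IRQ0] PC=0: INC 3 -> ACC=5
Event 13 (EXEC): [IRQ0] PC=1: INC 2 -> ACC=7
Event 14 (EXEC): [IRQ0] PC=2: IRET -> resume MAIN at PC=2 (depth now 0)
Event 15 (EXEC): [MAIN] PC=2: INC 4 -> ACC=11
Event 16 (EXEC): [MAIN] PC=3: DEC 2 -> ACC=9
Event 17 (EXEC): [MAIN] PC=4: HALT

Answer: 9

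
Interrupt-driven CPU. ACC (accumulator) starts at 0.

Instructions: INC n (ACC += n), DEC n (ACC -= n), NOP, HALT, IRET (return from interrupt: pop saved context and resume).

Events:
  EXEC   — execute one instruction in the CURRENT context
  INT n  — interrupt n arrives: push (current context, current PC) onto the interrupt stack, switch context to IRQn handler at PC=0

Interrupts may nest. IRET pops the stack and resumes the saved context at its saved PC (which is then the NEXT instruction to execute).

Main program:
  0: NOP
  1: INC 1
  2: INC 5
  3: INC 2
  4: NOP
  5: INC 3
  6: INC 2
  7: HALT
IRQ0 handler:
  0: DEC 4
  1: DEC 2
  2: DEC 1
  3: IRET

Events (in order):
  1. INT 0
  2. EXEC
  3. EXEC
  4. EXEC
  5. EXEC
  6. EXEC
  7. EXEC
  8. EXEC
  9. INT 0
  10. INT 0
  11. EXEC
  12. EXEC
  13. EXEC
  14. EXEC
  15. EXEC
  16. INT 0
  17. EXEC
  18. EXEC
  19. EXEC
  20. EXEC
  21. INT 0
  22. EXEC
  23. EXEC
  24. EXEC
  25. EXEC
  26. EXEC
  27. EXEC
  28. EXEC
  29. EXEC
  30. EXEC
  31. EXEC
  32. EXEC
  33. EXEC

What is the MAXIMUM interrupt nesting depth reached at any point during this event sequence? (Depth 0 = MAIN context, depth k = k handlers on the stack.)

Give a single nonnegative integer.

Answer: 2

Derivation:
Event 1 (INT 0): INT 0 arrives: push (MAIN, PC=0), enter IRQ0 at PC=0 (depth now 1) [depth=1]
Event 2 (EXEC): [IRQ0] PC=0: DEC 4 -> ACC=-4 [depth=1]
Event 3 (EXEC): [IRQ0] PC=1: DEC 2 -> ACC=-6 [depth=1]
Event 4 (EXEC): [IRQ0] PC=2: DEC 1 -> ACC=-7 [depth=1]
Event 5 (EXEC): [IRQ0] PC=3: IRET -> resume MAIN at PC=0 (depth now 0) [depth=0]
Event 6 (EXEC): [MAIN] PC=0: NOP [depth=0]
Event 7 (EXEC): [MAIN] PC=1: INC 1 -> ACC=-6 [depth=0]
Event 8 (EXEC): [MAIN] PC=2: INC 5 -> ACC=-1 [depth=0]
Event 9 (INT 0): INT 0 arrives: push (MAIN, PC=3), enter IRQ0 at PC=0 (depth now 1) [depth=1]
Event 10 (INT 0): INT 0 arrives: push (IRQ0, PC=0), enter IRQ0 at PC=0 (depth now 2) [depth=2]
Event 11 (EXEC): [IRQ0] PC=0: DEC 4 -> ACC=-5 [depth=2]
Event 12 (EXEC): [IRQ0] PC=1: DEC 2 -> ACC=-7 [depth=2]
Event 13 (EXEC): [IRQ0] PC=2: DEC 1 -> ACC=-8 [depth=2]
Event 14 (EXEC): [IRQ0] PC=3: IRET -> resume IRQ0 at PC=0 (depth now 1) [depth=1]
Event 15 (EXEC): [IRQ0] PC=0: DEC 4 -> ACC=-12 [depth=1]
Event 16 (INT 0): INT 0 arrives: push (IRQ0, PC=1), enter IRQ0 at PC=0 (depth now 2) [depth=2]
Event 17 (EXEC): [IRQ0] PC=0: DEC 4 -> ACC=-16 [depth=2]
Event 18 (EXEC): [IRQ0] PC=1: DEC 2 -> ACC=-18 [depth=2]
Event 19 (EXEC): [IRQ0] PC=2: DEC 1 -> ACC=-19 [depth=2]
Event 20 (EXEC): [IRQ0] PC=3: IRET -> resume IRQ0 at PC=1 (depth now 1) [depth=1]
Event 21 (INT 0): INT 0 arrives: push (IRQ0, PC=1), enter IRQ0 at PC=0 (depth now 2) [depth=2]
Event 22 (EXEC): [IRQ0] PC=0: DEC 4 -> ACC=-23 [depth=2]
Event 23 (EXEC): [IRQ0] PC=1: DEC 2 -> ACC=-25 [depth=2]
Event 24 (EXEC): [IRQ0] PC=2: DEC 1 -> ACC=-26 [depth=2]
Event 25 (EXEC): [IRQ0] PC=3: IRET -> resume IRQ0 at PC=1 (depth now 1) [depth=1]
Event 26 (EXEC): [IRQ0] PC=1: DEC 2 -> ACC=-28 [depth=1]
Event 27 (EXEC): [IRQ0] PC=2: DEC 1 -> ACC=-29 [depth=1]
Event 28 (EXEC): [IRQ0] PC=3: IRET -> resume MAIN at PC=3 (depth now 0) [depth=0]
Event 29 (EXEC): [MAIN] PC=3: INC 2 -> ACC=-27 [depth=0]
Event 30 (EXEC): [MAIN] PC=4: NOP [depth=0]
Event 31 (EXEC): [MAIN] PC=5: INC 3 -> ACC=-24 [depth=0]
Event 32 (EXEC): [MAIN] PC=6: INC 2 -> ACC=-22 [depth=0]
Event 33 (EXEC): [MAIN] PC=7: HALT [depth=0]
Max depth observed: 2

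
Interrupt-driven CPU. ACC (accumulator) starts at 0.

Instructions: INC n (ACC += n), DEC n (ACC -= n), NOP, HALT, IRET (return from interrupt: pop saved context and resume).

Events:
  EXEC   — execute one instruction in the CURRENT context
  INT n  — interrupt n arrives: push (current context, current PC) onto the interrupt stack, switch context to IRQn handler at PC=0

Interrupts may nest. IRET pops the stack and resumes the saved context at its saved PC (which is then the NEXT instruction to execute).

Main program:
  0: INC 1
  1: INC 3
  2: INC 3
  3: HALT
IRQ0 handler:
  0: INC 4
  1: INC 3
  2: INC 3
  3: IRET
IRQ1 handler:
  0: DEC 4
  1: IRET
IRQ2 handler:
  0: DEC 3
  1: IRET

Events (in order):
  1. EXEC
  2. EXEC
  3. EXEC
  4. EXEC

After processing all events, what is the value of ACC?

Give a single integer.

Event 1 (EXEC): [MAIN] PC=0: INC 1 -> ACC=1
Event 2 (EXEC): [MAIN] PC=1: INC 3 -> ACC=4
Event 3 (EXEC): [MAIN] PC=2: INC 3 -> ACC=7
Event 4 (EXEC): [MAIN] PC=3: HALT

Answer: 7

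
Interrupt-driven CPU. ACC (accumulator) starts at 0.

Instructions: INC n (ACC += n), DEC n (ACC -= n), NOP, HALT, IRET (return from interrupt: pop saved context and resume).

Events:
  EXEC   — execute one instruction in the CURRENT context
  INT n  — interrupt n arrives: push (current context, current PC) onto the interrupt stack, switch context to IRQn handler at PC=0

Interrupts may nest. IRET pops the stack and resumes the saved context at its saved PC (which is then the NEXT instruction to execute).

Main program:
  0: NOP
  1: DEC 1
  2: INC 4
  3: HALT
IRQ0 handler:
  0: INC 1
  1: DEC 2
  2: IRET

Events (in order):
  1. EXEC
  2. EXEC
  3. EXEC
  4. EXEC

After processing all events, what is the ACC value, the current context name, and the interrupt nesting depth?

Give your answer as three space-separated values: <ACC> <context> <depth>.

Event 1 (EXEC): [MAIN] PC=0: NOP
Event 2 (EXEC): [MAIN] PC=1: DEC 1 -> ACC=-1
Event 3 (EXEC): [MAIN] PC=2: INC 4 -> ACC=3
Event 4 (EXEC): [MAIN] PC=3: HALT

Answer: 3 MAIN 0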